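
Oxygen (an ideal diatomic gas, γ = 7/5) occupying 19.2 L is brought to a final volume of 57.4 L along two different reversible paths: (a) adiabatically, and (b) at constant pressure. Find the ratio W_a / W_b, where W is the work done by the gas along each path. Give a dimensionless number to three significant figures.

Path (a) adiabatic: W = P₁V₁(1 − (V₁/V₂)^(γ−1))/(γ−1) → W_a/(P₁V₁) = 0.8868.
Path (b) isobaric: W = P₁(V₂ − V₁) → W_b/(P₁V₁) = 1.99.
W_a / W_b = 0.8868 / 1.99 = 0.4457.

W_a / W_b ≈ 0.446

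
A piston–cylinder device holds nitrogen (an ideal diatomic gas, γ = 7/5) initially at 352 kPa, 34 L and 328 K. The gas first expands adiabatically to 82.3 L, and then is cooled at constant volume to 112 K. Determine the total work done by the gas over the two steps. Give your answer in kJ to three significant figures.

W_total ≈ 8.91 kJ

Step 1 (adiabatic): W = (P₁V₁ − P₂V₂)/(γ−1) = (11968 − 8403)/0.4 = 8912 J.
Step 2 (isochoric): W = 0 (constant volume).
W_total = 8912 + 0 = 8912 J.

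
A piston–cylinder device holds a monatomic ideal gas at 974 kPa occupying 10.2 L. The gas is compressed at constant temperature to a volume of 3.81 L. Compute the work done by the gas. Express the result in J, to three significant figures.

Isothermal: W = nRT ln(V₂/V₁) = P₁V₁ ln(V₂/V₁).
P₁V₁ = (974 kPa)(10.2 L) = 9935 J.
W = 9935 × ln(3.81/10.2) = 9935 × -0.9848
W_by_gas = -9783 J.

W ≈ -9780 J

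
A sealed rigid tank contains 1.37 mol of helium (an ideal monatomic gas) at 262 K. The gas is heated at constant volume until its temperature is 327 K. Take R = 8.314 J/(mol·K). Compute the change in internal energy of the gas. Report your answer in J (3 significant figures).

ΔU ≈ 1110 J

Constant volume ⇒ W = 0, so Q = ΔU = nCᵥΔT with Cᵥ = 3R/2 = 12.47 J/(mol·K).
ΔU = (1.37)(12.47)(327 − 262) = 1111 J.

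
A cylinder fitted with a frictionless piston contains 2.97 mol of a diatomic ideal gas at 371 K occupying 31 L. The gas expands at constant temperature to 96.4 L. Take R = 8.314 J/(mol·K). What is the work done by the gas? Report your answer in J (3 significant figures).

W ≈ 10400 J

Isothermal: W = nRT ln(V₂/V₁).
W = (2.97)(8.314)(371) × ln(96.4/31)
  = 9161 × 1.135
W_by_gas = 10393 J.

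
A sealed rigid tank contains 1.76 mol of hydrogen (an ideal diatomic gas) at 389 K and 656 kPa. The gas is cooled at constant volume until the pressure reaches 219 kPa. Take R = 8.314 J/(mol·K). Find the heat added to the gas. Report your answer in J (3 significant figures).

Q ≈ -9480 J

Constant volume ⇒ W = 0, so Q = ΔU = nCᵥΔT with Cᵥ = 5R/2 = 20.79 J/(mol·K).
At constant V, T₂/T₁ = P₂/P₁ ⇒ ΔT = T₁(P₂/P₁ − 1) = 389·(219/656 − 1) = -259.1 K.
ΔU = (1.76)(20.79)(-259.1) = -9480 J.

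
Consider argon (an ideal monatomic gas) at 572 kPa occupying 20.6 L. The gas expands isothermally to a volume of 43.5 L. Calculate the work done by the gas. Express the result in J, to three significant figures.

Isothermal: W = nRT ln(V₂/V₁) = P₁V₁ ln(V₂/V₁).
P₁V₁ = (572 kPa)(20.6 L) = 11783 J.
W = 11783 × ln(43.5/20.6) = 11783 × 0.7475
W_by_gas = 8808 J.

W ≈ 8810 J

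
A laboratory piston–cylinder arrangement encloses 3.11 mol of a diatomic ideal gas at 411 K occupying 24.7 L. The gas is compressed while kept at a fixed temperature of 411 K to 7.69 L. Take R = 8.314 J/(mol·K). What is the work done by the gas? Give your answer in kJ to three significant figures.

W ≈ -12.4 kJ

Isothermal: W = nRT ln(V₂/V₁).
W = (3.11)(8.314)(411) × ln(7.69/24.7)
  = 10627 × -1.167
W_by_gas = -12401 J.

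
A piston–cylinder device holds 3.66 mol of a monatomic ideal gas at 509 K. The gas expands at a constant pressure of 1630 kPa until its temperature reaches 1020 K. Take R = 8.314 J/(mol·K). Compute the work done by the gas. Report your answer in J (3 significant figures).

Isobaric: W = P ΔV = nR ΔT.
W = (3.66)(8.314)(1020 − 509) = 15549 J.

W ≈ 15500 J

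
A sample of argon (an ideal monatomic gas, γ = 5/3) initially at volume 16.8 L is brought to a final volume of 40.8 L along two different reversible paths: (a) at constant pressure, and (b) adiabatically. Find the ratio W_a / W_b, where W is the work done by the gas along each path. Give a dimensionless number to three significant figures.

Path (a) isobaric: W = P₁(V₂ − V₁) → W_a/(P₁V₁) = 1.429.
Path (b) adiabatic: W = P₁V₁(1 − (V₁/V₂)^(γ−1))/(γ−1) → W_b/(P₁V₁) = 0.6698.
W_a / W_b = 1.429 / 0.6698 = 2.133.

W_a / W_b ≈ 2.13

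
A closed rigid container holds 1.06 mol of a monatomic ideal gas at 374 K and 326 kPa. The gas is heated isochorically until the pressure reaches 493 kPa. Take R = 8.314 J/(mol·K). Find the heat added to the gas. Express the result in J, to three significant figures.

Constant volume ⇒ W = 0, so Q = ΔU = nCᵥΔT with Cᵥ = 3R/2 = 12.47 J/(mol·K).
At constant V, T₂/T₁ = P₂/P₁ ⇒ ΔT = T₁(P₂/P₁ − 1) = 374·(493/326 − 1) = 191.6 K.
ΔU = (1.06)(12.47)(191.6) = 2533 J.

Q ≈ 2530 J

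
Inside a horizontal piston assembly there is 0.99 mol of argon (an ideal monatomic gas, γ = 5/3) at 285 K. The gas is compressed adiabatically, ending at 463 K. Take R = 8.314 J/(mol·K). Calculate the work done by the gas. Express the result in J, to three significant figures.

W ≈ -2200 J

Adiabatic ⇒ Q = 0, so W_by = −ΔU = nCᵥ(T₁ − T₂).
Cᵥ = 3R/2 = 12.47 J/(mol·K).
W = (0.99)(12.47)(285 − 463) = -2198 J.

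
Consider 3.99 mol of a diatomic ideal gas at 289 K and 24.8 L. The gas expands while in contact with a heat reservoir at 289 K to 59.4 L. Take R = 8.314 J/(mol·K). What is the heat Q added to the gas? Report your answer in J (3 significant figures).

Isothermal ⇒ ΔU = 0, so Q = W = nRT ln(V₂/V₁).
Q = (3.99)(8.314)(289) ln(59.4/24.8) = 9587 × 0.8735 = 8374 J.

Q ≈ 8370 J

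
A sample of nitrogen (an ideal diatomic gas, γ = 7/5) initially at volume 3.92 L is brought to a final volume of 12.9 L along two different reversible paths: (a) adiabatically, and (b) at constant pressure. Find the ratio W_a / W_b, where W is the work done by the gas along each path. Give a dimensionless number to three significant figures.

W_a / W_b ≈ 0.414

Path (a) adiabatic: W = P₁V₁(1 − (V₁/V₂)^(γ−1))/(γ−1) → W_a/(P₁V₁) = 0.9475.
Path (b) isobaric: W = P₁(V₂ − V₁) → W_b/(P₁V₁) = 2.291.
W_a / W_b = 0.9475 / 2.291 = 0.4136.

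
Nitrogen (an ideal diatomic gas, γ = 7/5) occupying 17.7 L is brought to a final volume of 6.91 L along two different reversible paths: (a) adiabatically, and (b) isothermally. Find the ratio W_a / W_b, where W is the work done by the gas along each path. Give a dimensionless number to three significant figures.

Path (a) adiabatic: W = P₁V₁(1 − (V₁/V₂)^(γ−1))/(γ−1) → W_a/(P₁V₁) = -1.142.
Path (b) isothermal: W = P₁V₁ ln(V₂/V₁) → W_b/(P₁V₁) = -0.9406.
W_a / W_b = -1.142 / -0.9406 = 1.214.

W_a / W_b ≈ 1.21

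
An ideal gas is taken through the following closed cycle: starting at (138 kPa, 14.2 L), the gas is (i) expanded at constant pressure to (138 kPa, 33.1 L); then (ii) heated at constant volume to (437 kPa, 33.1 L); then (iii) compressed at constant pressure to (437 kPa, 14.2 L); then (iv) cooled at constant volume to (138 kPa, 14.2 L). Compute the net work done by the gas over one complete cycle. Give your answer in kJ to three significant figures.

W_net ≈ -5.65 kJ

Constant-volume legs do no work.
W(i) = (138)(33.1 − 14.2) = 2608 J; W(iii) = (437)(14.2 − 33.1) = -8259 J.
W_net = 2608 − 8259 = -5651 J (the counter-clockwise enclosed area).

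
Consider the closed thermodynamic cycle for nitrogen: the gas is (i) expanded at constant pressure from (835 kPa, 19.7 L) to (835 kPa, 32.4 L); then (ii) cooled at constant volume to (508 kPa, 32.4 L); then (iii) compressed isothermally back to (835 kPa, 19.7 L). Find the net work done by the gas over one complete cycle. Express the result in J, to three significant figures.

Leg (i): W = PΔV = (835)(32.4 − 19.7) = 10604 J.
Leg (ii): W = 0.
Leg (iii): W = PᵢVᵢ ln(V_f/Vᵢ) = (16459) ln(19.7/32.4) = -8189 J.
W_net = 10604 − 8189 = 2415 J.

W_net ≈ 2420 J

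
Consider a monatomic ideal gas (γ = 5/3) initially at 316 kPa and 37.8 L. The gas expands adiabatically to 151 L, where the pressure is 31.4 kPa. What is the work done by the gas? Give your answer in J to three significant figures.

Adiabatic: W = (P₁V₁ − P₂V₂)/(γ − 1) with γ = 5/3.
P₁V₁ = 11945 J, P₂V₂ = 4741 J.
W = (11945 − 4741) / 0.6667 = 10805 J.

W ≈ 10800 J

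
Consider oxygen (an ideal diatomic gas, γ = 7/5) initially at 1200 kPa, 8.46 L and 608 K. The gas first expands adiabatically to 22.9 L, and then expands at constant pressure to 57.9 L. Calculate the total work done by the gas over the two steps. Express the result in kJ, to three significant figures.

Step 1 (adiabatic): W = (P₁V₁ − P₂V₂)/(γ−1) = (10152 − 6817)/0.4 = 8339 J.
After step 1: P = 297.7 kPa, V = 22.9 L, T = 408.2 K.
Step 2 (isobaric): W = PΔV = (297.7 kPa)(57.9 − 22.9 L) = 10418 J.
W_total = 8339 + 10418 = 18757 J.

W_total ≈ 18.8 kJ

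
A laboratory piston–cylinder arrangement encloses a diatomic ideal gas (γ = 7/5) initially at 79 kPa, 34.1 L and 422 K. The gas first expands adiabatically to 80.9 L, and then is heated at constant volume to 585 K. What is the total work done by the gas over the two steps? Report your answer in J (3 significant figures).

Step 1 (adiabatic): W = (P₁V₁ − P₂V₂)/(γ−1) = (2694 − 1907)/0.4 = 1968 J.
Step 2 (isochoric): W = 0 (constant volume).
W_total = 1968 + 0 = 1968 J.

W_total ≈ 1970 J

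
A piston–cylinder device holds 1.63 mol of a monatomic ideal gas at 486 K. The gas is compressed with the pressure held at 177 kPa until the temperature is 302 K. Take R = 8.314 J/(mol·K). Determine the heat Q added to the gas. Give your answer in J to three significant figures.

Isobaric: W = nRΔT = (1.63)(8.314)(-184) = -2494 J.
ΔU = nCᵥΔT with Cᵥ = 3R/2: ΔU = (1.63)(12.47)(-184) = -3740 J.
Q = ΔU + W = -3740 − 2494 = -6234 J.

Q ≈ -6230 J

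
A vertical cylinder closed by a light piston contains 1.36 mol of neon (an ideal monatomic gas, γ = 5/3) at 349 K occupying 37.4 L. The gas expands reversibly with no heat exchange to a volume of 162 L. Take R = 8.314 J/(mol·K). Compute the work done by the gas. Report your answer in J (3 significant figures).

W ≈ 3690 J

Adiabatic: TV^(γ−1) = const with γ = 5/3.
T₂ = T₁ (V₁/V₂)^(γ−1) = 349 × (37.4/162)^0.667 = 349 × 0.3763 = 131.3 K.
W_by = nCᵥ(T₁ − T₂) = (1.36)(12.47)(349 − 131.3) = 3692 J.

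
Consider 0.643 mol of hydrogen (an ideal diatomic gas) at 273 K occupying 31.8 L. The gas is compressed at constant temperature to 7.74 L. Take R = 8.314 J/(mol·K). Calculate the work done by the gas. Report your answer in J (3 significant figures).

Isothermal: W = nRT ln(V₂/V₁).
W = (0.643)(8.314)(273) × ln(7.74/31.8)
  = 1459 × -1.413
W_by_gas = -2062 J.

W ≈ -2060 J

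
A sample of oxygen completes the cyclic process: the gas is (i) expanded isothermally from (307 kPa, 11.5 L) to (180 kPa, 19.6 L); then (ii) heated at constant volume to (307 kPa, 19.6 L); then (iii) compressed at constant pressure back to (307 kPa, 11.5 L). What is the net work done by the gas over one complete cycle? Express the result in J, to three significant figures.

Leg (i): W = PᵢVᵢ ln(V_f/Vᵢ) = (3530) ln(19.6/11.5) = 1882 J.
Leg (ii): W = 0.
Leg (iii): W = PΔV = (307)(11.5 − 19.6) = -2487 J.
W_net = 1882 − 2487 = -604.3 J.

W_net ≈ -604 J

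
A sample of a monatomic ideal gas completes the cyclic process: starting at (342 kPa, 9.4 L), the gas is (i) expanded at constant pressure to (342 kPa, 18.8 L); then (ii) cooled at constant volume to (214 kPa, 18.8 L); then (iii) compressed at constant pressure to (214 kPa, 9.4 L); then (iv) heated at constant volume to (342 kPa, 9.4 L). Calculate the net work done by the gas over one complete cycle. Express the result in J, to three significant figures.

Constant-volume legs do no work.
W(i) = (342)(18.8 − 9.4) = 3215 J; W(iii) = (214)(9.4 − 18.8) = -2012 J.
W_net = 3215 − 2012 = 1203 J (the clockwise enclosed area).

W_net ≈ 1200 J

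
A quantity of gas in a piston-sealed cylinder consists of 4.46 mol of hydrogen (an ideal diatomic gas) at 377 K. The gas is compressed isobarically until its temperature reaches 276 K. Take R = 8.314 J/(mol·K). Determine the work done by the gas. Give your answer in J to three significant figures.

Isobaric: W = P ΔV = nR ΔT.
W = (4.46)(8.314)(276 − 377) = -3745 J.

W ≈ -3750 J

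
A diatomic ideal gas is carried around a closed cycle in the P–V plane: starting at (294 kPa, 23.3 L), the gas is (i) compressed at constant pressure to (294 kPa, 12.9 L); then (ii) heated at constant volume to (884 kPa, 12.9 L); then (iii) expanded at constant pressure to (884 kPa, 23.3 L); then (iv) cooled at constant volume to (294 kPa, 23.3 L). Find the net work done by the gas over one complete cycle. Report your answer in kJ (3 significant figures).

Constant-volume legs do no work.
W(i) = (294)(12.9 − 23.3) = -3058 J; W(iii) = (884)(23.3 − 12.9) = 9194 J.
W_net = -3058 + 9194 = 6136 J (the clockwise enclosed area).

W_net ≈ 6.14 kJ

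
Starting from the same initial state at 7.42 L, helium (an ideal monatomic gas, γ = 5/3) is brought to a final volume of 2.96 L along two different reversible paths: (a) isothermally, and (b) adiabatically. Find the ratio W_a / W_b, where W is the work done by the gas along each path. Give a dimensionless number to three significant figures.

Path (a) isothermal: W = P₁V₁ ln(V₂/V₁) → W_a/(P₁V₁) = -0.919.
Path (b) adiabatic: W = P₁V₁(1 − (V₁/V₂)^(γ−1))/(γ−1) → W_b/(P₁V₁) = -1.268.
W_a / W_b = -0.919 / -1.268 = 0.7248.

W_a / W_b ≈ 0.725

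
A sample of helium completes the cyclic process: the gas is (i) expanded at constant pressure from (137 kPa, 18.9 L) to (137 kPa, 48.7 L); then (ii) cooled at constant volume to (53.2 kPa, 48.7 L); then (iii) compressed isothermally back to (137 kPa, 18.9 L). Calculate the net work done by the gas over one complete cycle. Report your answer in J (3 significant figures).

W_net ≈ 1630 J

Leg (i): W = PΔV = (137)(48.7 − 18.9) = 4083 J.
Leg (ii): W = 0.
Leg (iii): W = PᵢVᵢ ln(V_f/Vᵢ) = (2591) ln(18.9/48.7) = -2452 J.
W_net = 4083 − 2452 = 1630 J.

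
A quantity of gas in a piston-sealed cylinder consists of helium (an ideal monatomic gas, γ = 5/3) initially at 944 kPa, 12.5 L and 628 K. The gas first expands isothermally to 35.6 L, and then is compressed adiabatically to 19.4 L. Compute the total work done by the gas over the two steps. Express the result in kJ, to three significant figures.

W_total ≈ 3.52 kJ

Step 1 (isothermal): W = P₁V₁ ln(V₂/V₁) = (11800) ln(35.6/12.5) = 12350 J.
After step 1: P = 331.5 kPa, V = 35.6 L, T = 628 K.
Step 2 (adiabatic): W = (P₁V₁ − P₂V₂)/(γ−1) = (11800 − 17687)/0.667 = -8830 J.
W_total = 12350 − 8830 = 3520 J.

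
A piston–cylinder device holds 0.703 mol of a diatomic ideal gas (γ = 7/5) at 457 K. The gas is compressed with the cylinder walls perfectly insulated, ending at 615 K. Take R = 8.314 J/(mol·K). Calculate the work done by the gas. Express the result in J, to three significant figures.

W ≈ -2310 J

Adiabatic ⇒ Q = 0, so W_by = −ΔU = nCᵥ(T₁ − T₂).
Cᵥ = 5R/2 = 20.79 J/(mol·K).
W = (0.703)(20.79)(457 − 615) = -2309 J.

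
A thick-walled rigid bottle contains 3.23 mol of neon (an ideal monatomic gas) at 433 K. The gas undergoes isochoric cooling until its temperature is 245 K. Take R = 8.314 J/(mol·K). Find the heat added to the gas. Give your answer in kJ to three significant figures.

Constant volume ⇒ W = 0, so Q = ΔU = nCᵥΔT with Cᵥ = 3R/2 = 12.47 J/(mol·K).
ΔU = (3.23)(12.47)(245 − 433) = -7573 J.

Q ≈ -7.57 kJ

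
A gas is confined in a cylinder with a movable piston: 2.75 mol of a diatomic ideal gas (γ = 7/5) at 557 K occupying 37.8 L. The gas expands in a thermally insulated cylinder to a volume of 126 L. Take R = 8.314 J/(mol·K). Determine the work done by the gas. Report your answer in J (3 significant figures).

Adiabatic: TV^(γ−1) = const with γ = 7/5.
T₂ = T₁ (V₁/V₂)^(γ−1) = 557 × (37.8/126)^0.4 = 557 × 0.6178 = 344.1 K.
W_by = nCᵥ(T₁ − T₂) = (2.75)(20.79)(557 − 344.1) = 12168 J.

W ≈ 12200 J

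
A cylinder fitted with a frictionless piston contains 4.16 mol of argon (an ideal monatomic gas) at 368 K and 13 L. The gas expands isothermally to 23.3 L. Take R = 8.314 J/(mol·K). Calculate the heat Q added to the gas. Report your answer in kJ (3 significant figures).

Isothermal ⇒ ΔU = 0, so Q = W = nRT ln(V₂/V₁).
Q = (4.16)(8.314)(368) ln(23.3/13) = 12728 × 0.5835 = 7427 J.

Q ≈ 7.43 kJ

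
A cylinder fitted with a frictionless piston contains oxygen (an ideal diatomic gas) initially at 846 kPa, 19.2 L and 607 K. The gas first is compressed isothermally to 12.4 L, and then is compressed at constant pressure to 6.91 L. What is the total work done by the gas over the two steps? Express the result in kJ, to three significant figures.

Step 1 (isothermal): W = P₁V₁ ln(V₂/V₁) = (16243) ln(12.4/19.2) = -7102 J.
After step 1: P = 1310 kPa, V = 12.4 L, T = 607 K.
Step 2 (isobaric): W = PΔV = (1310 kPa)(6.91 − 12.4 L) = -7192 J.
W_total = -7102 − 7192 = -14293 J.

W_total ≈ -14.3 kJ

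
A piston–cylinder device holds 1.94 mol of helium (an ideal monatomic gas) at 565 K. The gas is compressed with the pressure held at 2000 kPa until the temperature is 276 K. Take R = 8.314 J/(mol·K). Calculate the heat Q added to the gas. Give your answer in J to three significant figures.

Isobaric: W = nRΔT = (1.94)(8.314)(-289) = -4661 J.
ΔU = nCᵥΔT with Cᵥ = 3R/2: ΔU = (1.94)(12.47)(-289) = -6992 J.
Q = ΔU + W = -6992 − 4661 = -11653 J.

Q ≈ -11700 J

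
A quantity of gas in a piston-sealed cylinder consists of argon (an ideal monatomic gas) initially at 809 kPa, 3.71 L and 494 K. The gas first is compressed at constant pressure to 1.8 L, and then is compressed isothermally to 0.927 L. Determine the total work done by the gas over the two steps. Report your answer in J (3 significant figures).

W_total ≈ -2510 J

Step 1 (isobaric): W = PΔV = (809 kPa)(1.8 − 3.71 L) = -1545 J.
After step 1: P = 809 kPa, V = 1.8 L, T = 239.7 K.
Step 2 (isothermal): W = P₁V₁ ln(V₂/V₁) = (1456) ln(0.927/1.8) = -966.3 J.
W_total = -1545 − 966.3 = -2512 J.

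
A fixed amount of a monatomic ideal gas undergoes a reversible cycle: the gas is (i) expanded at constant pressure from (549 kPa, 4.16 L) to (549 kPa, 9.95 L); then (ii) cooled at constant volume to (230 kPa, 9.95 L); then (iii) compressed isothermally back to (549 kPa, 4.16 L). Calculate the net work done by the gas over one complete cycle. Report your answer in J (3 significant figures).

W_net ≈ 1180 J

Leg (i): W = PΔV = (549)(9.95 − 4.16) = 3179 J.
Leg (ii): W = 0.
Leg (iii): W = PᵢVᵢ ln(V_f/Vᵢ) = (2288) ln(4.16/9.95) = -1996 J.
W_net = 3179 − 1996 = 1183 J.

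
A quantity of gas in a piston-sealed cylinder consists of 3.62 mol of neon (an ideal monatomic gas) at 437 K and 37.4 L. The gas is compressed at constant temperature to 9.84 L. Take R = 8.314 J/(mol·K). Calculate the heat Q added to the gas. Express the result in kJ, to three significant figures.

Isothermal ⇒ ΔU = 0, so Q = W = nRT ln(V₂/V₁).
Q = (3.62)(8.314)(437) ln(9.84/37.4) = 13152 × -1.335 = -17561 J.

Q ≈ -17.6 kJ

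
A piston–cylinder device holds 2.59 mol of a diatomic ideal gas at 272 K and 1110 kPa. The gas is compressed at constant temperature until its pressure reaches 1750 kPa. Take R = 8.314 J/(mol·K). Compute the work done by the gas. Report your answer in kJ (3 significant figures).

W ≈ -2.67 kJ

Isothermal process: W = nRT ln(V₂/V₁) = nRT ln(P₁/P₂).
W = (2.59)(8.314)(272) × ln(1110/1750)
  = 5857 × ln(0.6343) = 5857 × -0.4553
W_by_gas = -2666 J.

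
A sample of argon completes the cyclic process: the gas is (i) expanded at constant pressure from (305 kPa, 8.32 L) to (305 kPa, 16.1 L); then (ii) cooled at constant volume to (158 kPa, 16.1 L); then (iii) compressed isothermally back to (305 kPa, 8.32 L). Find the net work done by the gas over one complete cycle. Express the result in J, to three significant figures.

W_net ≈ 694 J

Leg (i): W = PΔV = (305)(16.1 − 8.32) = 2373 J.
Leg (ii): W = 0.
Leg (iii): W = PᵢVᵢ ln(V_f/Vᵢ) = (2544) ln(8.32/16.1) = -1679 J.
W_net = 2373 − 1679 = 693.6 J.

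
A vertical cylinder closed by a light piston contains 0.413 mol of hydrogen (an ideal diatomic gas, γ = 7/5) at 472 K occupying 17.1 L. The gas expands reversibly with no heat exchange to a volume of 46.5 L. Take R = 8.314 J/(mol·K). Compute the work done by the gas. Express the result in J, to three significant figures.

W ≈ 1340 J

Adiabatic: TV^(γ−1) = const with γ = 7/5.
T₂ = T₁ (V₁/V₂)^(γ−1) = 472 × (17.1/46.5)^0.4 = 472 × 0.6702 = 316.3 K.
W_by = nCᵥ(T₁ − T₂) = (0.413)(20.79)(472 − 316.3) = 1336 J.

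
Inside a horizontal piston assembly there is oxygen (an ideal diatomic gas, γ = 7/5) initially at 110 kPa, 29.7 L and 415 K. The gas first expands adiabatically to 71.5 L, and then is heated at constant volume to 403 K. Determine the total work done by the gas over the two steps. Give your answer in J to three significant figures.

Step 1 (adiabatic): W = (P₁V₁ − P₂V₂)/(γ−1) = (3267 − 2299)/0.4 = 2420 J.
Step 2 (isochoric): W = 0 (constant volume).
W_total = 2420 + 0 = 2420 J.

W_total ≈ 2420 J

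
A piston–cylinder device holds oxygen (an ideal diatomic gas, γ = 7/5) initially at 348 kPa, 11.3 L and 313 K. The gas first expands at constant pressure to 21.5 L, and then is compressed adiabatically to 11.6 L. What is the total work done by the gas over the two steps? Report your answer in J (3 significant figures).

Step 1 (isobaric): W = PΔV = (348 kPa)(21.5 − 11.3 L) = 3550 J.
After step 1: P = 348 kPa, V = 21.5 L, T = 595.5 K.
Step 2 (adiabatic): W = (P₁V₁ − P₂V₂)/(γ−1) = (7482 − 9577)/0.4 = -5236 J.
W_total = 3550 − 5236 = -1687 J.

W_total ≈ -1690 J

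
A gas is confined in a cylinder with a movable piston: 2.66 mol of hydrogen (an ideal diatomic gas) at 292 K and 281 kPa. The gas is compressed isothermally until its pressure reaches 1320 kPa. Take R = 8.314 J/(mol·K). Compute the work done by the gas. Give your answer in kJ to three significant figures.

W ≈ -9.99 kJ

Isothermal process: W = nRT ln(V₂/V₁) = nRT ln(P₁/P₂).
W = (2.66)(8.314)(292) × ln(281/1320)
  = 6458 × ln(0.2129) = 6458 × -1.547
W_by_gas = -9990 J.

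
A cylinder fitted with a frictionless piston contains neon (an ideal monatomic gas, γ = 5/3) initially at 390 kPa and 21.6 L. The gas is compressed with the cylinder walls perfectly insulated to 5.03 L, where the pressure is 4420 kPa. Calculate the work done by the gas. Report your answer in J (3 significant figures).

Adiabatic: W = (P₁V₁ − P₂V₂)/(γ − 1) with γ = 5/3.
P₁V₁ = 8424 J, P₂V₂ = 22233 J.
W = (8424 − 22233) / 0.6667 = -20713 J.

W ≈ -20700 J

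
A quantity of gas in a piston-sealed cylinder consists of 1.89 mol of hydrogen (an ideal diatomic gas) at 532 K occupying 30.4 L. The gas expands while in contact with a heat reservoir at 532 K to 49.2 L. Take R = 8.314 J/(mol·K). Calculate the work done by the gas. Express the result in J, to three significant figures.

W ≈ 4020 J

Isothermal: W = nRT ln(V₂/V₁).
W = (1.89)(8.314)(532) × ln(49.2/30.4)
  = 8360 × 0.4815
W_by_gas = 4025 J.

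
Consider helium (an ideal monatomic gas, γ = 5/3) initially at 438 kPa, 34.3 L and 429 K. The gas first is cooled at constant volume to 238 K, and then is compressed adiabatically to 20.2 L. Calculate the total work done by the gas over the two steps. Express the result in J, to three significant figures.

Step 1 (isochoric): W = 0 (constant volume).
After step 1: P = 243 kPa (V unchanged).
Step 2 (adiabatic): W = (P₁V₁ − P₂V₂)/(γ−1) = (8335 − 11863)/0.667 = -5292 J.
W_total = 0 − 5292 = -5292 J.

W_total ≈ -5290 J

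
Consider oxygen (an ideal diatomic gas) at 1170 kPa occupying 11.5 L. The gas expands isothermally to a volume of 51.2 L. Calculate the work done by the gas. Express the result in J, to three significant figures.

Isothermal: W = nRT ln(V₂/V₁) = P₁V₁ ln(V₂/V₁).
P₁V₁ = (1170 kPa)(11.5 L) = 13455 J.
W = 13455 × ln(51.2/11.5) = 13455 × 1.493
W_by_gas = 20094 J.

W ≈ 20100 J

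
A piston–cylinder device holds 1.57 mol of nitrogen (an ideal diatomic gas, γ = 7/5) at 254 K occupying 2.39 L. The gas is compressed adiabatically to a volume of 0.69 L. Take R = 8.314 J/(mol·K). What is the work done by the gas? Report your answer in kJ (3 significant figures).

Adiabatic: TV^(γ−1) = const with γ = 7/5.
T₂ = T₁ (V₁/V₂)^(γ−1) = 254 × (2.39/0.69)^0.4 = 254 × 1.644 = 417.5 K.
W_by = nCᵥ(T₁ − T₂) = (1.57)(20.79)(254 − 417.5) = -5335 J.

W ≈ -5.34 kJ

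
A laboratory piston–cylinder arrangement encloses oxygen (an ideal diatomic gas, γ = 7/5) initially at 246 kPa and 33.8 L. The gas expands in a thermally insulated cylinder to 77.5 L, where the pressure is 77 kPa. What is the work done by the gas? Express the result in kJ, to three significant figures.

Adiabatic: W = (P₁V₁ − P₂V₂)/(γ − 1) with γ = 7/5.
P₁V₁ = 8315 J, P₂V₂ = 5968 J.
W = (8315 − 5968) / 0.4 = 5868 J.

W ≈ 5.87 kJ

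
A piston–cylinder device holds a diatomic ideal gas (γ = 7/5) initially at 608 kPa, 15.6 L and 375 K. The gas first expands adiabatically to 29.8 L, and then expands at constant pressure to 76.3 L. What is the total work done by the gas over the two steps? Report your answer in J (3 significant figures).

W_total ≈ 16800 J

Step 1 (adiabatic): W = (P₁V₁ − P₂V₂)/(γ−1) = (9485 − 7321)/0.4 = 5409 J.
After step 1: P = 245.7 kPa, V = 29.8 L, T = 289.5 K.
Step 2 (isobaric): W = PΔV = (245.7 kPa)(76.3 − 29.8 L) = 11424 J.
W_total = 5409 + 11424 = 16833 J.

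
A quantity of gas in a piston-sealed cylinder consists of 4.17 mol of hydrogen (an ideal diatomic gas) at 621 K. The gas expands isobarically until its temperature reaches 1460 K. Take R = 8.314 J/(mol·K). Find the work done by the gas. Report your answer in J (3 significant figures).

W ≈ 29100 J

Isobaric: W = P ΔV = nR ΔT.
W = (4.17)(8.314)(1460 − 621) = 29088 J.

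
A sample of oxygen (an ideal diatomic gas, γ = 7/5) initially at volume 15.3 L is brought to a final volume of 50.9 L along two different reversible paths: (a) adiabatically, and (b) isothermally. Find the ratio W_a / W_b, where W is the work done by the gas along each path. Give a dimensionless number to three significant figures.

Path (a) adiabatic: W = P₁V₁(1 − (V₁/V₂)^(γ−1))/(γ−1) → W_a/(P₁V₁) = 0.9543.
Path (b) isothermal: W = P₁V₁ ln(V₂/V₁) → W_b/(P₁V₁) = 1.202.
W_a / W_b = 0.9543 / 1.202 = 0.7939.

W_a / W_b ≈ 0.794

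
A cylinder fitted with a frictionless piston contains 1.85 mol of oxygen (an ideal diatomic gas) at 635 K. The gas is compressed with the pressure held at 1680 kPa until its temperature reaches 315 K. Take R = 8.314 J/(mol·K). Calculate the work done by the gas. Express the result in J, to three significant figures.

Isobaric: W = P ΔV = nR ΔT.
W = (1.85)(8.314)(315 − 635) = -4922 J.

W ≈ -4920 J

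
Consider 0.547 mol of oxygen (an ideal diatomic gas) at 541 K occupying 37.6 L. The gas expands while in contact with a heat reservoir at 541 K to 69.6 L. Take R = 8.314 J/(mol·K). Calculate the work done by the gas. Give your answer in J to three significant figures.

Isothermal: W = nRT ln(V₂/V₁).
W = (0.547)(8.314)(541) × ln(69.6/37.6)
  = 2460 × 0.6158
W_by_gas = 1515 J.

W ≈ 1510 J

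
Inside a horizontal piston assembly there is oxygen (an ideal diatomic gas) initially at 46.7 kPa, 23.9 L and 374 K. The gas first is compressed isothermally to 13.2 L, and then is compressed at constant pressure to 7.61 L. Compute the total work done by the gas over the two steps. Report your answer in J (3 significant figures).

W_total ≈ -1140 J

Step 1 (isothermal): W = P₁V₁ ln(V₂/V₁) = (1116) ln(13.2/23.9) = -662.6 J.
After step 1: P = 84.56 kPa, V = 13.2 L, T = 374 K.
Step 2 (isobaric): W = PΔV = (84.56 kPa)(7.61 − 13.2 L) = -472.7 J.
W_total = -662.6 − 472.7 = -1135 J.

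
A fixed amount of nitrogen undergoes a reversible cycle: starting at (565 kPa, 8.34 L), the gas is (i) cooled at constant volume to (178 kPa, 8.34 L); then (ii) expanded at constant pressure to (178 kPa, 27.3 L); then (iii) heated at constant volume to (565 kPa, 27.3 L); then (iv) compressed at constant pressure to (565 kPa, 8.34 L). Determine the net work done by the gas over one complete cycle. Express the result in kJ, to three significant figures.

W_net ≈ -7.34 kJ

Constant-volume legs do no work.
W(ii) = (178)(27.3 − 8.34) = 3375 J; W(iv) = (565)(8.34 − 27.3) = -10712 J.
W_net = 3375 − 10712 = -7338 J (the counter-clockwise enclosed area).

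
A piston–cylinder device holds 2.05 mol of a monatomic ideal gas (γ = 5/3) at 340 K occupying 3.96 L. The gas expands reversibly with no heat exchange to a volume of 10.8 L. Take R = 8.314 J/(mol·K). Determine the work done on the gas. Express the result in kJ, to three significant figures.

W ≈ -4.24 kJ

Adiabatic: TV^(γ−1) = const with γ = 5/3.
T₂ = T₁ (V₁/V₂)^(γ−1) = 340 × (3.96/10.8)^0.667 = 340 × 0.5123 = 174.2 K.
W_by = nCᵥ(T₁ − T₂) = (2.05)(12.47)(340 − 174.2) = 4239 J.
Work on gas = −W_by = -4239 J.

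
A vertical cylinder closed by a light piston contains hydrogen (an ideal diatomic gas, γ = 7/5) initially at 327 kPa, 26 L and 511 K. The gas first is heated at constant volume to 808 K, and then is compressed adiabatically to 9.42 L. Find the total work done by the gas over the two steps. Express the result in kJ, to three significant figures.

W_total ≈ -16.8 kJ

Step 1 (isochoric): W = 0 (constant volume).
After step 1: P = 517.1 kPa (V unchanged).
Step 2 (adiabatic): W = (P₁V₁ − P₂V₂)/(γ−1) = (13443 − 20178)/0.4 = -16837 J.
W_total = 0 − 16837 = -16837 J.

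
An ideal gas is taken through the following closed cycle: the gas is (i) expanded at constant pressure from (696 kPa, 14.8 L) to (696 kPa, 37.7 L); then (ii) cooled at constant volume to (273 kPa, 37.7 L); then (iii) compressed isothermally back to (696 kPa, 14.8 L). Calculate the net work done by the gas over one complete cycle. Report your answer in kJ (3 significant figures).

W_net ≈ 6.31 kJ

Leg (i): W = PΔV = (696)(37.7 − 14.8) = 15938 J.
Leg (ii): W = 0.
Leg (iii): W = PᵢVᵢ ln(V_f/Vᵢ) = (10292) ln(14.8/37.7) = -9623 J.
W_net = 15938 − 9623 = 6315 J.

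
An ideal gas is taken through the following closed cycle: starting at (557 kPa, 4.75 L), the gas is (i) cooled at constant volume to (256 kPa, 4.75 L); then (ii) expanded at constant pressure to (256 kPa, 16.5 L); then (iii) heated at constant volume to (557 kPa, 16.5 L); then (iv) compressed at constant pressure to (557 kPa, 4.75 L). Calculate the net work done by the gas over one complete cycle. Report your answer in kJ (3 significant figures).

W_net ≈ -3.54 kJ

Constant-volume legs do no work.
W(ii) = (256)(16.5 − 4.75) = 3008 J; W(iv) = (557)(4.75 − 16.5) = -6545 J.
W_net = 3008 − 6545 = -3537 J (the counter-clockwise enclosed area).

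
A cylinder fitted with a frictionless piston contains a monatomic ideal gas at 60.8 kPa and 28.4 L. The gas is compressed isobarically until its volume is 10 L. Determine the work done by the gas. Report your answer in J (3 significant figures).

W ≈ -1120 J

Isobaric: W = P ΔV.
W = (60.8 kPa)(10 − 28.4 L) = (60.8)(-18.4) = -1119 J.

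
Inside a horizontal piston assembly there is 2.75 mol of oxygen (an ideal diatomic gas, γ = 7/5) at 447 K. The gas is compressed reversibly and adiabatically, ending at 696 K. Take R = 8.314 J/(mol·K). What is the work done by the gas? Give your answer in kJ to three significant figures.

Adiabatic ⇒ Q = 0, so W_by = −ΔU = nCᵥ(T₁ − T₂).
Cᵥ = 5R/2 = 20.79 J/(mol·K).
W = (2.75)(20.79)(447 − 696) = -14233 J.

W ≈ -14.2 kJ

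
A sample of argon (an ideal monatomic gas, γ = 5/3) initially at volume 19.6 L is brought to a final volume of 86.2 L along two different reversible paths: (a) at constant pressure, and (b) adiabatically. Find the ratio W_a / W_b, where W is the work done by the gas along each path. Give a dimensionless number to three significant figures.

Path (a) isobaric: W = P₁(V₂ − V₁) → W_a/(P₁V₁) = 3.398.
Path (b) adiabatic: W = P₁V₁(1 − (V₁/V₂)^(γ−1))/(γ−1) → W_b/(P₁V₁) = 0.9412.
W_a / W_b = 3.398 / 0.9412 = 3.61.

W_a / W_b ≈ 3.61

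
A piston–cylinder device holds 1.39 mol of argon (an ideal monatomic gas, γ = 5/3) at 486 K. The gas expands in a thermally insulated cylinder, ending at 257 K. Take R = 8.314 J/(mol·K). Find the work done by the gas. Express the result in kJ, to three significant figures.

Adiabatic ⇒ Q = 0, so W_by = −ΔU = nCᵥ(T₁ − T₂).
Cᵥ = 3R/2 = 12.47 J/(mol·K).
W = (1.39)(12.47)(486 − 257) = 3970 J.

W ≈ 3.97 kJ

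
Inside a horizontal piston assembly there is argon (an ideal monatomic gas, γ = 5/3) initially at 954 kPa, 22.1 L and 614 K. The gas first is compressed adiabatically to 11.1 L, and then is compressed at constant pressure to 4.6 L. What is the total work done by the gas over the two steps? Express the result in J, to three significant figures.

Step 1 (adiabatic): W = (P₁V₁ − P₂V₂)/(γ−1) = (21083 − 33367)/0.667 = -18426 J.
After step 1: P = 3006 kPa, V = 11.1 L, T = 971.7 K.
Step 2 (isobaric): W = PΔV = (3006 kPa)(4.6 − 11.1 L) = -19539 J.
W_total = -18426 − 19539 = -37965 J.

W_total ≈ -38000 J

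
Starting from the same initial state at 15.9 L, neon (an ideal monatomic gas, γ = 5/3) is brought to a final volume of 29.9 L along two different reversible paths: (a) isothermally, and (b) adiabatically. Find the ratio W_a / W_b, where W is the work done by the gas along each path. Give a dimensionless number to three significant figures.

Path (a) isothermal: W = P₁V₁ ln(V₂/V₁) → W_a/(P₁V₁) = 0.6315.
Path (b) adiabatic: W = P₁V₁(1 − (V₁/V₂)^(γ−1))/(γ−1) → W_b/(P₁V₁) = 0.5154.
W_a / W_b = 0.6315 / 0.5154 = 1.225.

W_a / W_b ≈ 1.23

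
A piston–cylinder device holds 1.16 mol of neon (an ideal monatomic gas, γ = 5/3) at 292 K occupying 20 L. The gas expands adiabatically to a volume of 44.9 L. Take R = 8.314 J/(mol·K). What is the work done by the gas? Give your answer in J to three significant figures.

W ≈ 1760 J

Adiabatic: TV^(γ−1) = const with γ = 5/3.
T₂ = T₁ (V₁/V₂)^(γ−1) = 292 × (20/44.9)^0.667 = 292 × 0.5833 = 170.3 K.
W_by = nCᵥ(T₁ − T₂) = (1.16)(12.47)(292 − 170.3) = 1760 J.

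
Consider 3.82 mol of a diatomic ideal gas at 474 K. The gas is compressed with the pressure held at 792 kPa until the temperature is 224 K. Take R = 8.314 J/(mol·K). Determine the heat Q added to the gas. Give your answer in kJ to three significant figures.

Q ≈ -27.8 kJ

Isobaric: W = nRΔT = (3.82)(8.314)(-250) = -7940 J.
ΔU = nCᵥΔT with Cᵥ = 5R/2: ΔU = (3.82)(20.79)(-250) = -19850 J.
Q = ΔU + W = -19850 − 7940 = -27790 J.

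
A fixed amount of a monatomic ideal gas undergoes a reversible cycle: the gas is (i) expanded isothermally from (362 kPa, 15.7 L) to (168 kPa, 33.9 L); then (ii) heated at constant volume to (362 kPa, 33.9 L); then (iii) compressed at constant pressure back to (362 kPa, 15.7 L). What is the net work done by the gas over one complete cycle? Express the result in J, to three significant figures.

W_net ≈ -2210 J

Leg (i): W = PᵢVᵢ ln(V_f/Vᵢ) = (5683) ln(33.9/15.7) = 4375 J.
Leg (ii): W = 0.
Leg (iii): W = PΔV = (362)(15.7 − 33.9) = -6588 J.
W_net = 4375 − 6588 = -2214 J.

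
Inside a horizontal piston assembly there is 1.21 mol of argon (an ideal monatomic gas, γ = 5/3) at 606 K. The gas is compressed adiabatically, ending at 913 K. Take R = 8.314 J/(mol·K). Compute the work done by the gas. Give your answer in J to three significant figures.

Adiabatic ⇒ Q = 0, so W_by = −ΔU = nCᵥ(T₁ − T₂).
Cᵥ = 3R/2 = 12.47 J/(mol·K).
W = (1.21)(12.47)(606 − 913) = -4633 J.

W ≈ -4630 J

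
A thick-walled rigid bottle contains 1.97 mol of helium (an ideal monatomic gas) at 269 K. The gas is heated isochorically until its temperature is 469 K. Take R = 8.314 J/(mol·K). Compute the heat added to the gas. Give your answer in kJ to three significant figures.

Q ≈ 4.91 kJ

Constant volume ⇒ W = 0, so Q = ΔU = nCᵥΔT with Cᵥ = 3R/2 = 12.47 J/(mol·K).
ΔU = (1.97)(12.47)(469 − 269) = 4914 J.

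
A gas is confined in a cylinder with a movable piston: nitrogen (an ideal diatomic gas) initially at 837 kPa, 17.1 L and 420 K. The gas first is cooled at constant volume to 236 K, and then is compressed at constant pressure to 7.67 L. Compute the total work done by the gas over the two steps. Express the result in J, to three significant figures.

W_total ≈ -4440 J

Step 1 (isochoric): W = 0 (constant volume).
After step 1: P = 470.3 kPa (V unchanged).
Step 2 (isobaric): W = PΔV = (470.3 kPa)(7.67 − 17.1 L) = -4435 J.
W_total = 0 − 4435 = -4435 J.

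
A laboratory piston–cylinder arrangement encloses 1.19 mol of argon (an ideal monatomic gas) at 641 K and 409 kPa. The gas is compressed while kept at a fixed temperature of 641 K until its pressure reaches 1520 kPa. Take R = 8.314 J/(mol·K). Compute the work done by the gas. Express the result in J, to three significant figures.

W ≈ -8330 J

Isothermal process: W = nRT ln(V₂/V₁) = nRT ln(P₁/P₂).
W = (1.19)(8.314)(641) × ln(409/1520)
  = 6342 × ln(0.2691) = 6342 × -1.313
W_by_gas = -8325 J.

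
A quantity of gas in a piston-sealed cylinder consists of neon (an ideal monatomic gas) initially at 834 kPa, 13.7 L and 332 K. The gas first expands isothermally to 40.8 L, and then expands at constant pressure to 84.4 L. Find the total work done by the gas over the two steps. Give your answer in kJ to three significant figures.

Step 1 (isothermal): W = P₁V₁ ln(V₂/V₁) = (11426) ln(40.8/13.7) = 12469 J.
After step 1: P = 280 kPa, V = 40.8 L, T = 332 K.
Step 2 (isobaric): W = PΔV = (280 kPa)(84.4 − 40.8 L) = 12210 J.
W_total = 12469 + 12210 = 24679 J.

W_total ≈ 24.7 kJ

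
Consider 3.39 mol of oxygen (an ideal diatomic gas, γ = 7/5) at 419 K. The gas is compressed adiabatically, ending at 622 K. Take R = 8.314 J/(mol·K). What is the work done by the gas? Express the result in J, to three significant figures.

W ≈ -14300 J

Adiabatic ⇒ Q = 0, so W_by = −ΔU = nCᵥ(T₁ − T₂).
Cᵥ = 5R/2 = 20.79 J/(mol·K).
W = (3.39)(20.79)(419 − 622) = -14304 J.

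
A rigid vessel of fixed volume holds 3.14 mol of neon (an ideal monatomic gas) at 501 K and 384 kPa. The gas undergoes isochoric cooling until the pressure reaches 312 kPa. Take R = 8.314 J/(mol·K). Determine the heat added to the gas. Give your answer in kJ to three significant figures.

Q ≈ -3.68 kJ

Constant volume ⇒ W = 0, so Q = ΔU = nCᵥΔT with Cᵥ = 3R/2 = 12.47 J/(mol·K).
At constant V, T₂/T₁ = P₂/P₁ ⇒ ΔT = T₁(P₂/P₁ − 1) = 501·(312/384 − 1) = -93.94 K.
ΔU = (3.14)(12.47)(-93.94) = -3678 J.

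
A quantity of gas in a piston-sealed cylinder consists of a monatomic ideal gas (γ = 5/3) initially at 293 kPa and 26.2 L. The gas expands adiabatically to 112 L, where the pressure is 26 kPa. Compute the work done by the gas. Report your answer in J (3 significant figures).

Adiabatic: W = (P₁V₁ − P₂V₂)/(γ − 1) with γ = 5/3.
P₁V₁ = 7677 J, P₂V₂ = 2912 J.
W = (7677 − 2912) / 0.6667 = 7147 J.

W ≈ 7150 J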